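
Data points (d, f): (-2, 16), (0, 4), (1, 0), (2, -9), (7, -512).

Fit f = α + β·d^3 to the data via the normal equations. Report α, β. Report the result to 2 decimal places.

α = 3.13, β = -1.50

The normal system MᵀM·[α, β]ᵀ = Mᵀf is [[5, 344]; [344, 117778]]·[α, β]ᵀ = [-501, -175816]ᵀ.
det = 5·117778 − 344² = 470554.
α = ((-501)·117778 − 344·(-175816))/470554 = 736963/235277; β = (5·(-175816) − 344·(-501))/470554 = -353368/235277.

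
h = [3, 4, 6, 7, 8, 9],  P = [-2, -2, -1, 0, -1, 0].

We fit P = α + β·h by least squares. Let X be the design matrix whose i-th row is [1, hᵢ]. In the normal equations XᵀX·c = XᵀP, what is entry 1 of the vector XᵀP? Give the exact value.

-6

Entry 1 ↔ basis 1, so (XᵀP)_{1} = Σᵢ Pᵢ = (1)·(-2) + (1)·(-2) + (1)·(-1) + (1)·(0) + (1)·(-1) + (1)·(0) = -6.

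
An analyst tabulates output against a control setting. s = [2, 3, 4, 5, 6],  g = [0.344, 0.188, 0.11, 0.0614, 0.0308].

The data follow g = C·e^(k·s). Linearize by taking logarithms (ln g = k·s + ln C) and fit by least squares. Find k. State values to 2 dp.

k = -0.59

Let Y = ln g. Fitting Y = k·s + ln C by least squares:
Σs = 20.0000, Σ(s)² = 90.0000, Σln g = -11.2163, Σs·ln g = -50.8104.
Normal system: [[90.0000, 20.0000]; [20.0000, 5]]·[k, ln C]ᵀ = [-50.8104, -11.2163]ᵀ.
Δ = 90.0000·5 − (20.0000)² = 50.0000; k = (-50.8104·5 − 20.0000·-11.2163)/50.0000 = -0.59453, ln C = (90.0000·-11.2163 − 20.0000·-50.8104)/50.0000 = 0.13486.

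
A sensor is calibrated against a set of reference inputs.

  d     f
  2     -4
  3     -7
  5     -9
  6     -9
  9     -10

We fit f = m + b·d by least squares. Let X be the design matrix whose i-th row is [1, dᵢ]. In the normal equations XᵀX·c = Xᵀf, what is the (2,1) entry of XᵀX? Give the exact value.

25

Row 2 ↔ basis d, column 1 ↔ basis 1, so (XᵀX)_{2,1} = Σᵢ d = (2)·(1) + (3)·(1) + (5)·(1) + (6)·(1) + (9)·(1) = 25.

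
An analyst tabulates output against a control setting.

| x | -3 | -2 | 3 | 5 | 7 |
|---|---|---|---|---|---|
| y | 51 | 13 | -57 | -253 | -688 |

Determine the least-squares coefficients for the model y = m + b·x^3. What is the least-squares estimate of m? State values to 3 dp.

From the data, Σ1 = 5, Σx^3 = 460, Σx^3·x^3 = 134796.
Moment sums: Σy = -934, Σx^3·y = -270629.
det = 5·134796 − 460² = 462380.
m = ((-934)·134796 − 460·(-270629))/462380 = -352531/115595; b = (5·(-270629) − 460·(-934))/462380 = -184701/92476.

m = -3.050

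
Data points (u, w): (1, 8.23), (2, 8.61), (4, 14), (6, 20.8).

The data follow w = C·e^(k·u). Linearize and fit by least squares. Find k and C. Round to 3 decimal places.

k = 0.196, C = 6.338

Let Y = ln w. Fitting Y = k·u + ln C by least squares:
Σu = 13.0000, Σ(u)² = 57.0000, Σln w = 9.9347, Σu·ln w = 35.1796.
Normal system: [[57.0000, 13.0000]; [13.0000, 4]]·[k, ln C]ᵀ = [35.1796, 9.9347]ᵀ.
Slope k = (n·Σu·ln w − Σu·Σln w)/(n·Σ(u)² − (Σu)²) = (4·35.1796 − 13.0000·9.9347)/59.0000 = 0.19605; ln C = (Σln w − k·Σu)/n = 1.84652, so C = exp(1.84652) = 6.33771.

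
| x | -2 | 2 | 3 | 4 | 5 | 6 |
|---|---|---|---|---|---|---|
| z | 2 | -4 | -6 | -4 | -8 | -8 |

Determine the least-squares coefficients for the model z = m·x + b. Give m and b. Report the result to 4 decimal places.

m = -1.2500, b = -0.9167

AᵀA·[m, b]ᵀ = Aᵀz reads: 94·m + 18·b = -134;  18·m + 6·b = -28.
Determinant 94·6 − 18² = 240.
m = ((-134)·6 − 18·(-28))/240 = -5/4; b = (94·(-28) − 18·(-134))/240 = -11/12.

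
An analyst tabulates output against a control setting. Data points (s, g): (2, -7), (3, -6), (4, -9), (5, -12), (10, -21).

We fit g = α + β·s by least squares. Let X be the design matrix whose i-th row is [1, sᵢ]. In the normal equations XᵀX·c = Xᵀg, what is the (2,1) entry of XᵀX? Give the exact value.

Row 2 ↔ basis s, column 1 ↔ basis 1, so (XᵀX)_{2,1} = Σᵢ s = (2)·(1) + (3)·(1) + (4)·(1) + (5)·(1) + (10)·(1) = 24.

24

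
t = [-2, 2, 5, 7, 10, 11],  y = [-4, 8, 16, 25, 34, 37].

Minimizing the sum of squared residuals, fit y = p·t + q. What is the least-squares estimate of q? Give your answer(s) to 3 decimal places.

Forming MᵀM = [[303, 33]; [33, 6]] and Mᵀy = [1026, 116]ᵀ gives MᵀM·[p, q]ᵀ = Mᵀy.
Eliminating q: 6·(row 1) − 33·(row 2) gives 729·p = 6·1026 − 33·116 = 2328, so p = 776/243.
Then q = (116 − 33·(776/243))/6 = 430/243.

q = 1.770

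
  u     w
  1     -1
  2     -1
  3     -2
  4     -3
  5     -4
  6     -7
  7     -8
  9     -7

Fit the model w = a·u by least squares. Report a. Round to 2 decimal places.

a = -0.91

Entries of MᵀM: Σu·u = 221.
And Σu·w = -202.
MᵀM·[a]ᵀ = Mᵀw becomes [[221]]·[a]ᵀ = [-202]ᵀ.
Hence a = -202 / 221 ≈ -0.914027.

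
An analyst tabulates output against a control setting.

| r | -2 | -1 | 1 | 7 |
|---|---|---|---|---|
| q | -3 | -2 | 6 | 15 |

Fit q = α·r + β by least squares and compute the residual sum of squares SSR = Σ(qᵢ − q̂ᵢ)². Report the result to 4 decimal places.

SSR = 8.9538

Setting ∂/∂α … = 0 gives: 55·α + 5·β = 119;  5·α + 4·β = 16.
det = 55·4 − 5² = 195.
α = (119·4 − 5·16)/195 = 132/65; β = (55·16 − 5·119)/195 = 19/13.
Residuals: -2/5, -93/65, 163/65, -44/65; SSR = 582/65.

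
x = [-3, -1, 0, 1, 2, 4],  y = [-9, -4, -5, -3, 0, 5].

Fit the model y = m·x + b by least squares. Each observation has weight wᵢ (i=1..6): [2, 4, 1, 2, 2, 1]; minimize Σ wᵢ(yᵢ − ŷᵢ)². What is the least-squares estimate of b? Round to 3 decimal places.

b = -3.333

The normal equations are: 48·m + 0·b = 84;  0·m + 12·b = -40.
det = 48·12 − 0² = 576.
m = (84·12 − 0·(-40))/576 = 7/4; b = (48·(-40) − 0·84)/576 = -10/3.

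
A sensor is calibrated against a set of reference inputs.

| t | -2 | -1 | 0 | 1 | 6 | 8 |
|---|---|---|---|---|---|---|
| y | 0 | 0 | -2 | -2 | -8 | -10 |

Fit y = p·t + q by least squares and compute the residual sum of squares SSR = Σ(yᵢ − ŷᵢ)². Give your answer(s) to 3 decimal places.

From the data, Σt·t = 106, Σt = 12, Σ1 = 6.
Moment sums: Σt·y = -130, Σy = -22.
AᵀA·[p, q]ᵀ = Aᵀy becomes [[106, 12]; [12, 6]]·[p, q]ᵀ = [-130, -22]ᵀ.
Determinant 106·6 − 12² = 492.
p = ((-130)·6 − 12·(-22))/492 = -43/41; q = (106·(-22) − 12·(-130))/492 = -193/123.
Residuals: -65/123, 64/123, -53/123, 76/123, -17/123, -5/123; SSR = 140/123.

SSR = 1.138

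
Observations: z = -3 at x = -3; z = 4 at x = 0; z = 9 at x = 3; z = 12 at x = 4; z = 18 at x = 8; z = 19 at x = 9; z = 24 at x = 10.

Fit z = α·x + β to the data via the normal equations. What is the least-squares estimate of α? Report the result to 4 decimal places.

α = 1.9153

Compute the Gram sums: Σx·x = 279, Σx = 31, Σ1 = 7.
Right-hand side: Σx·z = 639, Σz = 83.
MᵀM·[α, β]ᵀ = Mᵀz becomes [[279, 31]; [31, 7]]·[α, β]ᵀ = [639, 83]ᵀ.
Determinant 279·7 − 31² = 992.
α = (639·7 − 31·83)/992 = 475/248; β = (279·83 − 31·639)/992 = 27/8.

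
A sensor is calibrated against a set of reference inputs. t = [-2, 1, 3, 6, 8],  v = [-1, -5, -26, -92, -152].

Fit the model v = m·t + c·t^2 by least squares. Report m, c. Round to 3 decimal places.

m = -3.245, c = -1.977

Sums needed: Σt·t = 114, Σt·t^2 = 748, Σt^2·t^2 = 5490.
Moment sums: Σt·v = -1849, Σt^2·v = -13283.
So XᵀX·[m, c]ᵀ = Xᵀv: [[114, 748]; [748, 5490]]·[m, c]ᵀ = [-1849, -13283]ᵀ.
det = 114·5490 − 748² = 66356.
m = ((-1849)·5490 − 748·(-13283))/66356 = -107663/33178; c = (114·(-13283) − 748·(-1849))/66356 = -65605/33178.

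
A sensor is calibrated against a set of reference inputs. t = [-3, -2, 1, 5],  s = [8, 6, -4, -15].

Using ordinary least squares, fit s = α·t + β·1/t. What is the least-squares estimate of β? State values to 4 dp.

Entries of MᵀM: Σt·t = 39, Σt·1/t = 4, Σ1/t·1/t = 1261/900.
Right-hand side: Σt·s = -115, Σ1/t·s = -38/3.
Eliminating β: (1261/900)·(row 1) − 4·(row 2) gives (11593/300)·α = (1261/900)·(-115) − 4·(-38/3) = -19883/180, so α = -99415/34779.
Then β = ((-38/3) − 4·(-99415/34779))/(1261/900) = -10200/11593.

β = -0.8798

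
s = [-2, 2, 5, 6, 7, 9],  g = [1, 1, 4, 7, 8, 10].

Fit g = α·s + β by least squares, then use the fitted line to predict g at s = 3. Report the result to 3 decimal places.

Entries of XᵀX: Σs·s = 199, Σs = 27, Σ1 = 6.
Right-hand side: Σs·g = 208, Σg = 31.
Normal equations: [[199, 27]; [27, 6]]·[α, β]ᵀ = [208, 31]ᵀ.
Eliminating β: 6·(row 1) − 27·(row 2) gives 465·α = 6·208 − 27·31 = 411, so α = 137/155.
Then β = (31 − 27·(137/155))/6 = 553/465.
At s = 3: ĝ = (137/155)·(3) + (553/465)·(1) = 1786/465.

ĝ = 3.841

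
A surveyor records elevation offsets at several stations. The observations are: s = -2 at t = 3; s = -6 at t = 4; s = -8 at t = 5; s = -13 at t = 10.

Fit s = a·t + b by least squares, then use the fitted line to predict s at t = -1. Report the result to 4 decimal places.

Normal-equation sums: Σt·t = 150, Σt = 22, Σ1 = 4.
Right-hand side: Σt·s = -200, Σs = -29.
So AᵀA·[a, b]ᵀ = Aᵀs: [[150, 22]; [22, 4]]·[a, b]ᵀ = [-200, -29]ᵀ.
Determinant 150·4 − 22² = 116.
a = ((-200)·4 − 22·(-29))/116 = -81/58; b = (150·(-29) − 22·(-200))/116 = 25/58.
At t = -1: ŝ = (-81/58)·(-1) + (25/58)·(1) = 53/29.

ŝ = 1.8276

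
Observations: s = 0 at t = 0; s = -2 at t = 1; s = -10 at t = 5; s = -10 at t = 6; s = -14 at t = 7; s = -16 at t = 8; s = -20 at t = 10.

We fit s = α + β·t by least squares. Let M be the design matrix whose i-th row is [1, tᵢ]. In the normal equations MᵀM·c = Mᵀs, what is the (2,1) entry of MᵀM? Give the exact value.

Row 2 ↔ basis t, column 1 ↔ basis 1, so (MᵀM)_{2,1} = Σᵢ t = (0)·(1) + (1)·(1) + (5)·(1) + (6)·(1) + (7)·(1) + (8)·(1) + (10)·(1) = 37.

37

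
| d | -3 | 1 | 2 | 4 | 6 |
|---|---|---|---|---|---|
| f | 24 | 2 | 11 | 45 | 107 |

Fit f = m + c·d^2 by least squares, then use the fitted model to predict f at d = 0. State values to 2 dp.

The normal system AᵀA·[m, c]ᵀ = Aᵀf is [[5, 66]; [66, 1650]]·[m, c]ᵀ = [189, 4834]ᵀ.
det = 5·1650 − 66² = 3894.
m = (189·1650 − 66·4834)/3894 = -109/59; c = (5·4834 − 66·189)/3894 = 5848/1947.
At d = 0: f̂ = (-109/59)·(1) + (5848/1947)·(0) = -109/59.

f̂ = -1.85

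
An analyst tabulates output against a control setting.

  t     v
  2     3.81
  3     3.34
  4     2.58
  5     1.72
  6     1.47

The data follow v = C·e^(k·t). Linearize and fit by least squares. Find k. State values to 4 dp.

Taking logs, ln v = k·t + ln C, so regress ln v on t.
Σt = 20.0000, Σ(t)² = 90.0000, Σln v = 4.4190, Σt·ln v = 15.1075.
Equations: 90.0000·k + 20.0000·ln C = 15.1075;  20.0000·k + 5·ln C = 4.4190.
Slope k = (n·Σt·ln v − Σt·Σln v)/(n·Σ(t)² − (Σt)²) = (5·15.1075 − 20.0000·4.4190)/50.0000 = -0.25684; ln C = (Σln v − k·Σt)/n = 1.91115.

k = -0.2568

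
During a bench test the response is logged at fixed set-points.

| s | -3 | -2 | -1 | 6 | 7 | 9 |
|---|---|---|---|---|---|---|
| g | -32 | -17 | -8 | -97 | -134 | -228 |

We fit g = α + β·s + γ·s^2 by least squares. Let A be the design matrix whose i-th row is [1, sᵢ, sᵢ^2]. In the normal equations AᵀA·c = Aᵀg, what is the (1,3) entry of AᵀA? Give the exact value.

Row 1 ↔ basis 1, column 3 ↔ basis s^2, so (AᵀA)_{1,3} = Σᵢ s^2 = (1)·(9) + (1)·(4) + (1)·(1) + (1)·(36) + (1)·(49) + (1)·(81) = 180.

180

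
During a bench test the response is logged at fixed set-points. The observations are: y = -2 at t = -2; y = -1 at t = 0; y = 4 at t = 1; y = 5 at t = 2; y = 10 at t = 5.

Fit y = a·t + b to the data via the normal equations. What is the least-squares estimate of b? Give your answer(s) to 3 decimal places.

b = 1.015

Forming AᵀA = [[34, 6]; [6, 5]] and Aᵀy = [68, 16]ᵀ gives AᵀA·[a, b]ᵀ = Aᵀy.
det = 34·5 − 6² = 134.
a = (68·5 − 6·16)/134 = 122/67; b = (34·16 − 6·68)/134 = 68/67.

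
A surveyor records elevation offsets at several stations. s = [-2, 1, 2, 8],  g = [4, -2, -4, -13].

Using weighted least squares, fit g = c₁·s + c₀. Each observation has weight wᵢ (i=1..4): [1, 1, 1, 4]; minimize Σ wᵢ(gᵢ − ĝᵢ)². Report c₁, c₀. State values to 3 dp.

From the data, Σwᵢ·s·s = 265, Σwᵢ·s = 33, Σwᵢ·1 = 7.
For AᵀWg: Σwᵢ·s·g = -434, Σwᵢ·g = -54.
Normal equations: [[265, 33]; [33, 7]]·[c₁, c₀]ᵀ = [-434, -54]ᵀ.
Eliminating c₀: 7·(row 1) − 33·(row 2) gives 766·c₁ = 7·(-434) − 33·(-54) = -1256, so c₁ = -628/383.
Then c₀ = ((-54) − 33·(-628/383))/7 = 6/383.

c₁ = -1.640, c₀ = 0.016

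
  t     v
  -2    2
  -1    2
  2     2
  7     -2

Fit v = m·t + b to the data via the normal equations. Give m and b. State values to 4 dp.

m = -0.4490, b = 1.6735

Entries of MᵀM: Σt·t = 58, Σt = 6, Σ1 = 4.
For Mᵀv: Σt·v = -16, Σv = 4.
Determinant 58·4 − 6² = 196.
m = ((-16)·4 − 6·4)/196 = -22/49; b = (58·4 − 6·(-16))/196 = 82/49.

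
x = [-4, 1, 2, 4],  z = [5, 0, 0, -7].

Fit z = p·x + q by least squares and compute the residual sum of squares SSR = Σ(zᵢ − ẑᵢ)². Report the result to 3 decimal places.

The normal equations are: 37·p + 3·q = -48;  3·p + 4·q = -2.
(Σx·x = 37, Σx = 3, Σ1 = 4, Σx·z = -48, Σz = -2.)
Determinant 37·4 − 3² = 139.
p = ((-48)·4 − 3·(-2))/139 = -186/139; q = (37·(-2) − 3·(-48))/139 = 70/139.
Residuals: -119/139, 116/139, 302/139, -299/139; SSR = 1498/139.

SSR = 10.777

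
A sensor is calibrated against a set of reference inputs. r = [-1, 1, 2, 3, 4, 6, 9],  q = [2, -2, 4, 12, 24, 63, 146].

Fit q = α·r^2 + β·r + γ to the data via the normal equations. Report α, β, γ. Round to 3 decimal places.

Forming MᵀM = [[8212, 1044, 148]; [1044, 148, 24]; [148, 24, 7]] and Mᵀq = [14602, 1828, 249]ᵀ gives MᵀM·[α, β, γ]ᵀ = Mᵀq.
Row-reducing yields α = 79475/40344, β = -16929/13448, γ = -17777/10086.

α = 1.970, β = -1.259, γ = -1.763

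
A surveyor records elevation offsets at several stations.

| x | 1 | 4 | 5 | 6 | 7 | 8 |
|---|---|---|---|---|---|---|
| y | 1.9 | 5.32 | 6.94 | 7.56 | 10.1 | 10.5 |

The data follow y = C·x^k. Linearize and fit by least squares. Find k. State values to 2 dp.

k = 0.83

With ln yᵢ as the transformed response and ln xᵢ as the regressor:
Sums: Σln x = 8.8128, Σ(ln x)² = 15.8331, Σln y = 10.9374, Σln x·ln y = 18.4492.
Normal system: [[15.8331, 8.8128]; [8.8128, 6]]·[k, ln C]ᵀ = [18.4492, 10.9374]ᵀ.
Slope k = (n·Σln x·ln y − Σln x·Σln y)/(n·Σ(ln x)² − (Σln x)²) = (6·18.4492 − 8.8128·10.9374)/17.3327 = 0.82533; ln C = (Σln y − k·Σln x)/n = 0.61065.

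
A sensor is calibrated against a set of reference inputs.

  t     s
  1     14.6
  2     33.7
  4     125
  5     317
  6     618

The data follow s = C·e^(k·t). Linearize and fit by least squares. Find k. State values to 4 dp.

k = 0.7453

With ln sᵢ as the transformed response and tᵢ as the regressor:
AᵀA = [[82.0000, 18.0000]; [18.0000, 5]], rhs = [96.3827, 23.2122]ᵀ  (here Σt = 18.0000, Σ(t)² = 82.0000, Σln s = 23.2122, Σt·ln s = 96.3827).
Δ = 82.0000·5 − (18.0000)² = 86.0000; k = (96.3827·5 − 18.0000·23.2122)/86.0000 = 0.74527, ln C = (82.0000·23.2122 − 18.0000·96.3827)/86.0000 = 1.95946.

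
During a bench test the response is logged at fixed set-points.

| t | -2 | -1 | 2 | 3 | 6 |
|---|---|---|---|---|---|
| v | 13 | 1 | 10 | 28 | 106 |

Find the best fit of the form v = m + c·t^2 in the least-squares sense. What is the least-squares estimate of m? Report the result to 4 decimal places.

Compute the Gram sums: Σ1 = 5, Σt^2 = 54, Σt^2·t^2 = 1410.
And Σv = 158, Σt^2·v = 4161.
Δ = 5·1410 − 54² = 4134.
m = (158·1410 − 54·4161)/4134 = -319/689; c = (5·4161 − 54·158)/4134 = 4091/1378.

m = -0.4630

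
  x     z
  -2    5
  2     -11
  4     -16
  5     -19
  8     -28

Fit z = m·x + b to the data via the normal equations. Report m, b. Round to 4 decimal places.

m = -3.2681, b = -2.6884

Forming AᵀA = [[113, 17]; [17, 5]] and Aᵀz = [-415, -69]ᵀ gives AᵀA·[m, b]ᵀ = Aᵀz.
Eliminating b: 5·(row 1) − 17·(row 2) gives 276·m = 5·(-415) − 17·(-69) = -902, so m = -451/138.
Then b = ((-69) − 17·(-451/138))/5 = -371/138.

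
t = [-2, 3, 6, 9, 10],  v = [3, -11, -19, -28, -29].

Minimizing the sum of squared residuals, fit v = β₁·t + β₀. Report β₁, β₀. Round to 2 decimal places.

β₁ = -2.72, β₀ = -2.64

Compute the Gram sums: Σt·t = 230, Σt = 26, Σ1 = 5.
Right-hand side: Σt·v = -695, Σv = -84.
So MᵀM·[β₁, β₀]ᵀ = Mᵀv: [[230, 26]; [26, 5]]·[β₁, β₀]ᵀ = [-695, -84]ᵀ.
Eliminating β₀: 5·(row 1) − 26·(row 2) gives 474·β₁ = 5·(-695) − 26·(-84) = -1291, so β₁ = -1291/474.
Then β₀ = ((-84) − 26·(-1291/474))/5 = -625/237.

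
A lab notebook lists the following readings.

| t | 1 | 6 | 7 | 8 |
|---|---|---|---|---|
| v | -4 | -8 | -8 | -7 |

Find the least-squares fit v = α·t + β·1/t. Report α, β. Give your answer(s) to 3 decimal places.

α = -1.010, β = -3.111

Entries of MᵀM: Σt·t = 150, Σt·1/t = 4, Σ1/t·1/t = 30025/28224.
Moment sums: Σt·v = -164, Σ1/t·v = -1235/168.
Normal equations: [[150, 4]; [4, 30025/28224]]·[α, β]ᵀ = [-164, -1235/168]ᵀ.
Eliminating β: (30025/28224)·(row 1) − 4·(row 2) gives (675361/4704)·α = (30025/28224)·(-164) − 4·(-1235/168) = -1023545/7056, so α = -2047090/2026083.
Then β = ((-1235/168) − 4·(-2047090/2026083))/(30025/28224) = -2101176/675361.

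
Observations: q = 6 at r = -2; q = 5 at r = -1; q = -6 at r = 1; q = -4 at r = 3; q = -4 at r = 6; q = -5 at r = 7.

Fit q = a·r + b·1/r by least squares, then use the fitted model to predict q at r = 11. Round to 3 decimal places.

Setting ∂/∂a … = 0 gives: 100·a + 6·b = -94;  6·a + (2125/882)·b = -117/7.
(Σr·r = 100, Σr·1/r = 6, Σ1/r·1/r = 2125/882, Σr·q = -94, Σ1/r·q = -117/7.)
Eliminating b: (2125/882)·(row 1) − 6·(row 2) gives (90374/441)·a = (2125/882)·(-94) − 6·(-117/7) = -55649/441, so a = -55649/90374.
Then b = ((-117/7) − 6·(-55649/90374))/(2125/882) = -244188/45187.
At r = 11: q̂ = (-55649/90374)·(11) + (-244188/45187)·(1/11) = -7221905/994114.

q̂ = -7.265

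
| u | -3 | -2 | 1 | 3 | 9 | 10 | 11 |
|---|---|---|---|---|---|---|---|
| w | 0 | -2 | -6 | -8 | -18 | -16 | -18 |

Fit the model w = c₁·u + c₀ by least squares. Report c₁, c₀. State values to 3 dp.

Entries of MᵀM: Σu·u = 325, Σu = 29, Σ1 = 7.
And Σu·w = -546, Σw = -68.
So MᵀM·[c₁, c₀]ᵀ = Mᵀw: [[325, 29]; [29, 7]]·[c₁, c₀]ᵀ = [-546, -68]ᵀ.
det = 325·7 − 29² = 1434.
c₁ = ((-546)·7 − 29·(-68))/1434 = -925/717; c₀ = (325·(-68) − 29·(-546))/1434 = -3133/717.

c₁ = -1.290, c₀ = -4.370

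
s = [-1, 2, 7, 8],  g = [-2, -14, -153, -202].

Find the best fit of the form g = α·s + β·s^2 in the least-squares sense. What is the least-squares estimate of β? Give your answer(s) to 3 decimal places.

β = -3.061

The normal equations are: 118·α + 862·β = -2713;  862·α + 6514·β = -20483.
Determinant 118·6514 − 862² = 25608.
α = ((-2713)·6514 − 862·(-20483))/25608 = -2017/3201; β = (118·(-20483) − 862·(-2713))/25608 = -19597/6402.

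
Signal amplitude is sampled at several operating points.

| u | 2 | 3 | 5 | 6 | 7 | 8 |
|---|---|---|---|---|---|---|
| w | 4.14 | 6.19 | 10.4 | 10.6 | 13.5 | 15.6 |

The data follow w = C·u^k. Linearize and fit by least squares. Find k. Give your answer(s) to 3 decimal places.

With ln wᵢ as the transformed response and ln uᵢ as the regressor:
XᵀX = [[15.5987, 9.2183]; [9.2183, 6]], rhs = [21.7639, 13.2963]ᵀ  (here Σln u = 9.2183, Σ(ln u)² = 15.5987, Σln w = 13.2963, Σln u·ln w = 21.7639).
Solving (det = 8.6152): k = 0.93028, ln C = 0.78678.

k = 0.930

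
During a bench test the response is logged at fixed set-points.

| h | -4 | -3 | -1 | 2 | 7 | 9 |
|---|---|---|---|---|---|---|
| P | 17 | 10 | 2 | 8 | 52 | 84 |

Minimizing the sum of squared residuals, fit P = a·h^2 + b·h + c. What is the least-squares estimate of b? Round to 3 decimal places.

Entries of MᵀM: Σh^2·h^2 = 9316, Σh^2·h = 988, Σh^2 = 160, Σh·h = 160, Σh = 10, Σ1 = 6.
Moment sums: Σh^2·P = 9748, Σh·P = 1036, ΣP = 173.
Normal equations: [[9316, 988, 160]; [988, 160, 10]; [160, 10, 6]]·[a, b, c]ᵀ = [9748, 1036, 173]ᵀ.
Row-reducing yields a = 49163/50854, b = 33/94, c = 62761/25427.

b = 0.351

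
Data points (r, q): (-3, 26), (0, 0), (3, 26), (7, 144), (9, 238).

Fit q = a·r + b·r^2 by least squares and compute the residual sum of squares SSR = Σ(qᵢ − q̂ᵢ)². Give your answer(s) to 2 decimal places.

SSR = 0.35

From the data, Σr·r = 148, Σr·r^2 = 1072, Σr^2·r^2 = 9124.
Moment sums: Σr·q = 3150, Σr^2·q = 26802.
So MᵀM·[a, b]ᵀ = Mᵀq: [[148, 1072]; [1072, 9124]]·[a, b]ᵀ = [3150, 26802]ᵀ.
Δ = 148·9124 − 1072² = 201168.
a = (3150·9124 − 1072·26802)/201168 = 123/2794; b = (148·26802 − 1072·3150)/201168 = 8193/2794.
Residuals: -362/1397, 0, -731/1397, 9/1397, 116/1397; SSR = 486/1397.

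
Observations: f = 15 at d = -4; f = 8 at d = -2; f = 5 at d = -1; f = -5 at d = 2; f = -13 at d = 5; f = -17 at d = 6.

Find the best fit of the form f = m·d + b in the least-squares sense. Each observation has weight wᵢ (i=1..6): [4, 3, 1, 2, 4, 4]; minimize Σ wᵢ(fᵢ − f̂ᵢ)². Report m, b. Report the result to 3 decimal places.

m = -3.140, b = 2.083

Entries of XᵀWX: Σwᵢ·d·d = 329, Σwᵢ·d = 25, Σwᵢ·1 = 18.
For XᵀWf: Σwᵢ·d·f = -981, Σwᵢ·f = -41.
Δ = 329·18 − 25² = 5297.
m = ((-981)·18 − 25·(-41))/5297 = -16633/5297; b = (329·(-41) − 25·(-981))/5297 = 11036/5297.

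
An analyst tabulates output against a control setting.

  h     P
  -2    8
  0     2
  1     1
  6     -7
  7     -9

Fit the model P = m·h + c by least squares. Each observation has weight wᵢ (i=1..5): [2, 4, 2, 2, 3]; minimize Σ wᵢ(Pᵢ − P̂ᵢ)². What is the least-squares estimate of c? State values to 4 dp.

c = 2.9554

Forming MᵀWM = [[229, 31]; [31, 13]] and MᵀWP = [-303, -15]ᵀ gives MᵀWM·[m, c]ᵀ = MᵀWP.
Δ = 229·13 − 31² = 2016.
m = ((-303)·13 − 31·(-15))/2016 = -193/112; c = (229·(-15) − 31·(-303))/2016 = 331/112.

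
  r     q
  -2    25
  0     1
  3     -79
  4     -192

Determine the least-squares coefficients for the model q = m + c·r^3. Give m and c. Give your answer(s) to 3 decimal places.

m = 1.242, c = -3.012

Forming MᵀM = [[4, 83]; [83, 4889]] and Mᵀq = [-245, -14621]ᵀ gives MᵀM·[m, c]ᵀ = Mᵀq.
Eliminating c: 4889·(row 1) − 83·(row 2) gives 12667·m = 4889·(-245) − 83·(-14621) = 15738, so m = 15738/12667.
Then c = ((-14621) − 83·(15738/12667))/4889 = -38149/12667.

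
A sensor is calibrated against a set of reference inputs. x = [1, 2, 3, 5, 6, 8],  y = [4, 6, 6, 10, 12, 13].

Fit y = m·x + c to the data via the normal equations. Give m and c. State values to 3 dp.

m = 1.364, c = 2.818

With design matrix M, MᵀM = [[139, 25]; [25, 6]] and Mᵀy = [260, 51]ᵀ.
det = 139·6 − 25² = 209.
m = (260·6 − 25·51)/209 = 15/11; c = (139·51 − 25·260)/209 = 31/11.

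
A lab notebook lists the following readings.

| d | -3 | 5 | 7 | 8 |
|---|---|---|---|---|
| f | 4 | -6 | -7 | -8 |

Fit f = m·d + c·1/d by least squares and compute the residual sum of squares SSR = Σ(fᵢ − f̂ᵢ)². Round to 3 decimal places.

SSR = 0.292

The normal equations are: 147·m + 4·c = -155;  4·m + (132049/705600)·c = -68/15.
det = 147·(132049/705600) − 4² = 55249/4800.
m = ((-155)·(132049/705600) − 4·(-68/15))/(55249/4800) = -7672715/8121603; c = (147·(-68/15) − 4·(-155))/(55249/4800) = -222720/55249.
Residuals: -481671/2707201, -3818075/8121603, 219272/1160229, 501376/8121603; SSR = 2373062/8121603.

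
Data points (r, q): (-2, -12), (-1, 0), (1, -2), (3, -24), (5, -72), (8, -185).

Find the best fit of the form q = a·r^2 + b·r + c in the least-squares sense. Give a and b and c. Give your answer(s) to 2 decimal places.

a = -2.94, b = 0.19, c = 1.35

Setting ∂/∂a … = 0 gives: 4820·a + 656·b + 104·c = -13906;  656·a + 104·b + 14·c = -1890;  104·a + 14·b + 6·c = -295.
Solving the 3×3 system (Gaussian elimination) gives a = -97891/33294, b = 205/1074, c = 7499/5549.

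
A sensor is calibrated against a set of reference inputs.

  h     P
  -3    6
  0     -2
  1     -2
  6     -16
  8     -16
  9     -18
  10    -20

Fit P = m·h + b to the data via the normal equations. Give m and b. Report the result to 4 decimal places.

m = -1.9833, b = -0.9312

Compute the Gram sums: Σh·h = 291, Σh = 31, Σ1 = 7.
Right-hand side: Σh·P = -606, ΣP = -68.
So XᵀX·[m, b]ᵀ = XᵀP: [[291, 31]; [31, 7]]·[m, b]ᵀ = [-606, -68]ᵀ.
det = 291·7 − 31² = 1076.
m = ((-606)·7 − 31·(-68))/1076 = -1067/538; b = (291·(-68) − 31·(-606))/1076 = -501/538.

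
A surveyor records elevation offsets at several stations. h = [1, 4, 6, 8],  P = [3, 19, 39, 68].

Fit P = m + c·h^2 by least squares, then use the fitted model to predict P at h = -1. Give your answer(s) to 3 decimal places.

Normal-equation sums: Σ1 = 4, Σh^2 = 117, Σh^2·h^2 = 5649.
For XᵀP: ΣP = 129, Σh^2·P = 6063.
So XᵀX·[m, c]ᵀ = XᵀP: [[4, 117]; [117, 5649]]·[m, c]ᵀ = [129, 6063]ᵀ.
Δ = 4·5649 − 117² = 8907.
m = (129·5649 − 117·6063)/8907 = 6450/2969; c = (4·6063 − 117·129)/8907 = 3053/2969.
At h = -1: P̂ = (6450/2969)·(1) + (3053/2969)·(1) = 9503/2969.

P̂ = 3.201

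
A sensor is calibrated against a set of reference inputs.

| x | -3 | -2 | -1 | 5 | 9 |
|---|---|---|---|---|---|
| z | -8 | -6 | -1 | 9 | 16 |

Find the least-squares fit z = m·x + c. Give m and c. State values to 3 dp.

Setting ∂/∂m … = 0 gives: 120·m + 8·c = 226;  8·m + 5·c = 10.
det = 120·5 − 8² = 536.
m = (226·5 − 8·10)/536 = 525/268; c = (120·10 − 8·226)/536 = -76/67.

m = 1.959, c = -1.134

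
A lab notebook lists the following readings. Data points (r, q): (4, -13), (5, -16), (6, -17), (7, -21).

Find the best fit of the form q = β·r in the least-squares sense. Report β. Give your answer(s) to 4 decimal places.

β = -3.0238

Forming MᵀM = [[126]] and Mᵀq = [-381]ᵀ gives MᵀM·[β]ᵀ = Mᵀq.
β = (-381)/126 = -3.02381.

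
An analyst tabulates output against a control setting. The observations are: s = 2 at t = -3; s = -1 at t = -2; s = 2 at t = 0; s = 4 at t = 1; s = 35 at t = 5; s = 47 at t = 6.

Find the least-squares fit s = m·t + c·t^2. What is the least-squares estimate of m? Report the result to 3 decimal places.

m = 2.258

Compute the Gram sums: Σt·t = 75, Σt·t^2 = 307, Σt^2·t^2 = 2019.
For Mᵀs: Σt·s = 457, Σt^2·s = 2585.
Determinant 75·2019 − 307² = 57176.
m = (457·2019 − 307·2585)/57176 = 16136/7147; c = (75·2585 − 307·457)/57176 = 6697/7147.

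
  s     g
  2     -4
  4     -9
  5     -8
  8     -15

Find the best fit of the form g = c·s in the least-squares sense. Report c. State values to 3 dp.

Compute the Gram sums: Σs·s = 109.
Moment sums: Σs·g = -204.
Normal equations: [[109]]·[c]ᵀ = [-204]ᵀ.
Hence c = -204 / 109 ≈ -1.87156.

c = -1.872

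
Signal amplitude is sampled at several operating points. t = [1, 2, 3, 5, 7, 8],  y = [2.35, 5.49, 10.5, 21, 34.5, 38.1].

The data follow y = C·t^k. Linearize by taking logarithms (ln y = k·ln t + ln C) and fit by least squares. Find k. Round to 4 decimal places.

With ln yᵢ as the transformed response and ln tᵢ as the regressor:
Sums: Σln t = 7.4265, Σ(ln t)² = 12.3883, Σln y = 15.1344, Σln t·ln y = 23.1236.
Normal system: [[12.3883, 7.4265]; [7.4265, 6]]·[k, ln C]ᵀ = [23.1236, 15.1344]ᵀ.
Slope k = (n·Σln t·ln y − Σln t·Σln y)/(n·Σ(ln t)² − (Σln t)²) = (6·23.1236 − 7.4265·15.1344)/19.1764 = 1.37383; ln C = (Σln y − k·Σln t)/n = 0.82193.

k = 1.3738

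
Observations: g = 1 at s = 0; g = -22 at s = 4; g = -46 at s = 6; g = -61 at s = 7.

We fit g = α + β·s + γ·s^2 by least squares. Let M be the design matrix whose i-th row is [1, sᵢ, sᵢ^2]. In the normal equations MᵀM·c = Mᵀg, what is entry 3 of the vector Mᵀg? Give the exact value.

-4997

Entry 3 ↔ basis s^2, so (Mᵀg)_{3} = Σᵢ (s^2)·gᵢ = (0)·(1) + (16)·(-22) + (36)·(-46) + (49)·(-61) = -4997.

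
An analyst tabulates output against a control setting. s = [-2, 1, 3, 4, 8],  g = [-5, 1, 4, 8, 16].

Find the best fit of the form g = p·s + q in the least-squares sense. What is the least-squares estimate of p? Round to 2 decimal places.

The normal system MᵀM·[p, q]ᵀ = Mᵀg is [[94, 14]; [14, 5]]·[p, q]ᵀ = [183, 24]ᵀ.
det = 94·5 − 14² = 274.
p = (183·5 − 14·24)/274 = 579/274; q = (94·24 − 14·183)/274 = -153/137.

p = 2.11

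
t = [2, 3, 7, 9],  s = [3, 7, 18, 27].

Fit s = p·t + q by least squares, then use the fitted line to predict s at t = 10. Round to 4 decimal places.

Normal-equation sums: Σt·t = 143, Σt = 21, Σ1 = 4.
Moment sums: Σt·s = 396, Σs = 55.
Normal equations: [[143, 21]; [21, 4]]·[p, q]ᵀ = [396, 55]ᵀ.
Δ = 143·4 − 21² = 131.
p = (396·4 − 21·55)/131 = 429/131; q = (143·55 − 21·396)/131 = -451/131.
At t = 10: ŝ = (429/131)·(10) + (-451/131)·(1) = 3839/131.

ŝ = 29.3053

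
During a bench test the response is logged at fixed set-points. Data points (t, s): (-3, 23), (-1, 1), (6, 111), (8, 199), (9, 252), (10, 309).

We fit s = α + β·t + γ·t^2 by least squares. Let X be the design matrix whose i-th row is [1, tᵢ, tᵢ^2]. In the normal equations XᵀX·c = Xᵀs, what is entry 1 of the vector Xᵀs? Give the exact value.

895

Entry 1 ↔ basis 1, so (Xᵀs)_{1} = Σᵢ sᵢ = (1)·(23) + (1)·(1) + (1)·(111) + (1)·(199) + (1)·(252) + (1)·(309) = 895.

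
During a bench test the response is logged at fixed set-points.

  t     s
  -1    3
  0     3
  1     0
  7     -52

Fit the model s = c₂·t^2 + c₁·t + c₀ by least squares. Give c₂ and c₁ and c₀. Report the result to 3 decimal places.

Normal-equation sums: Σt^2·t^2 = 2403, Σt^2·t = 343, Σt^2 = 51, Σt·t = 51, Σt = 7, Σ1 = 4.
For Xᵀs: Σt^2·s = -2545, Σt·s = -367, Σs = -46.
XᵀX·[c₂, c₁, c₀]ᵀ = Xᵀs becomes [[2403, 343, 51]; [343, 51, 7]; [51, 7, 4]]·[c₂, c₁, c₀]ᵀ = [-2545, -367, -46]ᵀ.
Row-reducing yields c₂ = -1277/1412, c₁ = -10387/7060, c₀ = 4599/1765.

c₂ = -0.904, c₁ = -1.471, c₀ = 2.606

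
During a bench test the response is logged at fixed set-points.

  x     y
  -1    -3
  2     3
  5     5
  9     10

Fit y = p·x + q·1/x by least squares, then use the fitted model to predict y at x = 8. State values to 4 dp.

ŷ = 8.6349

Setting ∂/∂p … = 0 gives: 111·p + 4·q = 124;  4·p + (10549/8100)·q = 119/18.
det = 111·(10549/8100) − 4² = 347113/2700.
p = (124·(10549/8100) − 4·(119/18))/(347113/2700) = 1093876/1041339; q = (111·(119/18) − 4·124)/(347113/2700) = 642150/347113.
At x = 8: ŷ = (1093876/1041339)·(8) + (642150/347113)·(1/8) = 35967257/4165356.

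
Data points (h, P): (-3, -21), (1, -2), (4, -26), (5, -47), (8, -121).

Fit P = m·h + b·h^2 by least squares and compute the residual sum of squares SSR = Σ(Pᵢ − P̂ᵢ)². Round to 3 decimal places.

SSR = 8.638

Forming XᵀX = [[115, 675]; [675, 5059]] and XᵀP = [-1246, -9526]ᵀ gives XᵀX·[m, b]ᵀ = XᵀP.
Δ = 115·5059 − 675² = 126160.
m = ((-1246)·5059 − 675·(-9526))/126160 = 15817/15770; b = (115·(-9526) − 675·(-1246))/126160 = -6361/3154.
Residuals: 1263/7885, -7776/7885, 17796/7885, -2515/1577, 407/7885; SSR = 68111/7885.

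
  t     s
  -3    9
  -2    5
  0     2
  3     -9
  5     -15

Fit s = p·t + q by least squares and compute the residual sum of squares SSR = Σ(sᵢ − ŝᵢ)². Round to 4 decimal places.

The normal system MᵀM·[p, q]ᵀ = Mᵀs is [[47, 3]; [3, 5]]·[p, q]ᵀ = [-139, -8]ᵀ.
Δ = 47·5 − 3² = 226.
p = ((-139)·5 − 3·(-8))/226 = -671/226; q = (47·(-8) − 3·(-139))/226 = 41/226.
Residuals: -10/113, -253/226, 411/226, -31/113, -38/113; SSR = 1075/226.

SSR = 4.7566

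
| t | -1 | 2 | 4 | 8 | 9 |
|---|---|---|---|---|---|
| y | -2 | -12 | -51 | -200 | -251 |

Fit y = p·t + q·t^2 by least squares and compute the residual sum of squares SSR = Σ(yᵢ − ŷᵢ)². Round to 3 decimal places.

SSR = 2.721

Sums needed: Σt·t = 166, Σt·t^2 = 1312, Σt^2·t^2 = 10930.
Right-hand side: Σt·y = -4085, Σt^2·y = -33997.
So MᵀM·[p, q]ᵀ = Mᵀy: [[166, 1312]; [1312, 10930]]·[p, q]ᵀ = [-4085, -33997]ᵀ.
det = 166·10930 − 1312² = 93036.
p = ((-4085)·10930 − 1312·(-33997))/93036 = -22493/46518; q = (166·(-33997) − 1312·(-4085))/93036 = -141991/46518.
Residuals: 13231/23259, 27367/23259, -1765/7753, -18116/23259, 4615/7753; SSR = 63284/23259.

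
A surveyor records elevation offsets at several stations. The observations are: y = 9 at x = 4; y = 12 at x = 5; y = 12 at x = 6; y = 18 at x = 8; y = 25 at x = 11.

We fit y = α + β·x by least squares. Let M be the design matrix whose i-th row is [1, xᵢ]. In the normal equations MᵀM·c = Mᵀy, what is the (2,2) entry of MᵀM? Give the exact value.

Row 2 ↔ basis x, column 2 ↔ basis x, so (MᵀM)_{2,2} = Σᵢ (x)·(x) = (4)·(4) + (5)·(5) + (6)·(6) + (8)·(8) + (11)·(11) = 262.

262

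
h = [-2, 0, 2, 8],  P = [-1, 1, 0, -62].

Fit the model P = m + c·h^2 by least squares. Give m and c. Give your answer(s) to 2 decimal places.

m = 2.65, c = -1.01

Sums needed: Σ1 = 4, Σh^2 = 72, Σh^2·h^2 = 4128.
Moment sums: ΣP = -62, Σh^2·P = -3972.
Δ = 4·4128 − 72² = 11328.
m = ((-62)·4128 − 72·(-3972))/11328 = 313/118; c = (4·(-3972) − 72·(-62))/11328 = -119/118.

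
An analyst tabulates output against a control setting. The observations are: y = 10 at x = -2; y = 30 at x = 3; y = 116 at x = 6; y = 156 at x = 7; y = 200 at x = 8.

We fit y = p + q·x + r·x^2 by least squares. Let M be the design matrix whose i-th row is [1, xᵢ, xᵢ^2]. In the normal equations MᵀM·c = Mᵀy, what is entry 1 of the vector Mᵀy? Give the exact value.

512

Entry 1 ↔ basis 1, so (Mᵀy)_{1} = Σᵢ yᵢ = (1)·(10) + (1)·(30) + (1)·(116) + (1)·(156) + (1)·(200) = 512.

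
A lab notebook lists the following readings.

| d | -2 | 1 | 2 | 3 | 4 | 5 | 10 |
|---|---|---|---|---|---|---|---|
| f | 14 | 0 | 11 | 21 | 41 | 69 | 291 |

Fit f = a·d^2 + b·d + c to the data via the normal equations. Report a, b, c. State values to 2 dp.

a = 3.06, b = -1.45, c = -0.98

Entries of MᵀM: Σd^2·d^2 = 10995, Σd^2·d = 1217, Σd^2 = 159, Σd·d = 159, Σd = 23, Σ1 = 7.
For Mᵀf: Σd^2·f = 31770, Σd·f = 3476, Σf = 447.
Inverting the 3×3 Gram matrix, [a, b, c]ᵀ = [1432369/467458, -677955/467458, -228570/233729]ᵀ.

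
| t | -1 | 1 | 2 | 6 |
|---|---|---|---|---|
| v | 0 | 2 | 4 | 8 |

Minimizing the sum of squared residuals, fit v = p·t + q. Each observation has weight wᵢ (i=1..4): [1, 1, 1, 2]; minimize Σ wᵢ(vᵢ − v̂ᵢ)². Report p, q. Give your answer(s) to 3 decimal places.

With design matrix X, XᵀWX = [[78, 14]; [14, 5]] and XᵀWv = [106, 22]ᵀ.
det = 78·5 − 14² = 194.
p = (106·5 − 14·22)/194 = 111/97; q = (78·22 − 14·106)/194 = 116/97.

p = 1.144, q = 1.196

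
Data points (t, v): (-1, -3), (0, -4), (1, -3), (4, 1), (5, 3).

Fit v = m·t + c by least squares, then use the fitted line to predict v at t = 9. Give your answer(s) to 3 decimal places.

From the data, Σt·t = 43, Σt = 9, Σ1 = 5.
For Mᵀv: Σt·v = 19, Σv = -6.
Δ = 43·5 − 9² = 134.
m = (19·5 − 9·(-6))/134 = 149/134; c = (43·(-6) − 9·19)/134 = -429/134.
At t = 9: v̂ = (149/134)·(9) + (-429/134)·(1) = 456/67.

v̂ = 6.806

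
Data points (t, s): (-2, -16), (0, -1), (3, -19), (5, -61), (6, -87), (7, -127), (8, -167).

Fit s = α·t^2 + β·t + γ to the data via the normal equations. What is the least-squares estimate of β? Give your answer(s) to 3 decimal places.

From the data, Σt^2·t^2 = 8515, Σt^2·t = 1215, Σt^2 = 187, Σt·t = 187, Σt = 27, Σ1 = 7.
And Σt^2·s = -21803, Σt·s = -3077, Σs = -478.
So MᵀM·[α, β, γ]ᵀ = Mᵀs: [[8515, 1215, 187]; [1215, 187, 27]; [187, 27, 7]]·[α, β, γ]ᵀ = [-21803, -3077, -478]ᵀ.
Row-reducing yields α = -244309/83748, β = 69733/27916, γ = 419/41874.

β = 2.498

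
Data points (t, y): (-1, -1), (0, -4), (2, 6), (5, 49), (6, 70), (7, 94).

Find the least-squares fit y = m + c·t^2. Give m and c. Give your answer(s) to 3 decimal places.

m = -2.691, c = 2.001

The normal system XᵀX·[m, c]ᵀ = Xᵀy is [[6, 115]; [115, 4339]]·[m, c]ᵀ = [214, 8374]ᵀ.
Eliminating c: 4339·(row 1) − 115·(row 2) gives 12809·m = 4339·214 − 115·8374 = -34464, so m = -34464/12809.
Then c = (8374 − 115·(-34464/12809))/4339 = 25634/12809.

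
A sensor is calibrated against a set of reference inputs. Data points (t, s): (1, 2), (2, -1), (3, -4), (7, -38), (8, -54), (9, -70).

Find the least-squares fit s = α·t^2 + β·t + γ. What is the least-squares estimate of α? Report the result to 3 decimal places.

α = -1.073

Setting ∂/∂α … = 0 gives: 13156·α + 1620·β + 208·γ = -11026;  1620·α + 208·β + 30·γ = -1340;  208·α + 30·β + 6·γ = -165.
Inverting the 3×3 Gram matrix, [α, β, γ]ᵀ = [-117/109, 11725/6322, 1384/3161]ᵀ.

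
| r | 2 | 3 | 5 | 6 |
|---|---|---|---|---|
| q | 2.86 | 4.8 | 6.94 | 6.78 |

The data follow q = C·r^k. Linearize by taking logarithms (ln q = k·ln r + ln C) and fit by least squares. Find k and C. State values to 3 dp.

k = 0.802, C = 1.780

Linearized form: ln q = k·ln r + ln C. From the 4 transformed points,
XᵀX = [[7.4881, 5.1930]; [5.1930, 4]], rhs = [8.9990, 6.4707]ᵀ  (here Σln r = 5.1930, Σ(ln r)² = 7.4881, Σln q = 6.4707, Σln r·ln q = 8.9990).
Slope k = (n·Σln r·ln q − Σln r·Σln q)/(n·Σ(ln r)² − (Σln r)²) = (4·8.9990 − 5.1930·6.4707)/2.9856 = 0.80184; ln C = (Σln q − k·Σln r)/n = 0.57670, so C = exp(0.57670) = 1.78015.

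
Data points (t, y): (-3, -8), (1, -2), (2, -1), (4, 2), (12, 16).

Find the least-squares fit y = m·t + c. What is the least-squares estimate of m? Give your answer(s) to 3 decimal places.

The normal equations are: 174·m + 16·c = 220;  16·m + 5·c = 7.
(Σt·t = 174, Σt = 16, Σ1 = 5, Σt·y = 220, Σy = 7.)
det = 174·5 − 16² = 614.
m = (220·5 − 16·7)/614 = 494/307; c = (174·7 − 16·220)/614 = -1151/307.

m = 1.609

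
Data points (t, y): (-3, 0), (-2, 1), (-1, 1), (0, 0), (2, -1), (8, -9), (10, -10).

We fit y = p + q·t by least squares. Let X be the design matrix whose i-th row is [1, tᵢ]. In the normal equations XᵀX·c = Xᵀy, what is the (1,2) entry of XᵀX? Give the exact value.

14

Row 1 ↔ basis 1, column 2 ↔ basis t, so (XᵀX)_{1,2} = Σᵢ t = (1)·(-3) + (1)·(-2) + (1)·(-1) + (1)·(0) + (1)·(2) + (1)·(8) + (1)·(10) = 14.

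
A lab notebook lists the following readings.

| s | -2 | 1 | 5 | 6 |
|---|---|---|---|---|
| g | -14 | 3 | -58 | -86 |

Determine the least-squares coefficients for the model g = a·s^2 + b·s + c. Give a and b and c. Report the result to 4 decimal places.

Entries of XᵀX: Σs^2·s^2 = 1938, Σs^2·s = 334, Σs^2 = 66, Σs·s = 66, Σs = 10, Σ1 = 4.
Right-hand side: Σs^2·g = -4599, Σs·g = -775, Σg = -155.
XᵀX·[a, b, c]ᵀ = Xᵀg becomes [[1938, 334, 66]; [334, 66, 10]; [66, 10, 4]]·[a, b, c]ᵀ = [-4599, -775, -155]ᵀ.
Inverting the 3×3 Gram matrix, [a, b, c]ᵀ = [-9107/3124, 8013/3124, 4589/1562]ᵀ.

a = -2.9152, b = 2.5650, c = 2.9379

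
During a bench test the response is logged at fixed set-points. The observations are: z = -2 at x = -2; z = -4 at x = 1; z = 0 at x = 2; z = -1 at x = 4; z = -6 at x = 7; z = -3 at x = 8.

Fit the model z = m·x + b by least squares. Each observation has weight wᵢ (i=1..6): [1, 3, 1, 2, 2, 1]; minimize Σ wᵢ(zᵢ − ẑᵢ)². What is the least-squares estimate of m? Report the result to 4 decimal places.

With design matrix A, AᵀWA = [[205, 33]; [33, 10]] and AᵀWz = [-124, -31]ᵀ.
Determinant 205·10 − 33² = 961.
m = ((-124)·10 − 33·(-31))/961 = -7/31; b = (205·(-31) − 33·(-124))/961 = -73/31.

m = -0.2258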